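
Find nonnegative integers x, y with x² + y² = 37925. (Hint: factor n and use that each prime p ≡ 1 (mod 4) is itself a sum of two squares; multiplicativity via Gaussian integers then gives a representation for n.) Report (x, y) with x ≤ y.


Step 1: Factor n = 37925 = 5^2 · 37 · 41.
Step 2: Check the mod-4 condition on each prime factor: 5 ≡ 1 (mod 4), exponent 2; 37 ≡ 1 (mod 4), exponent 1; 41 ≡ 1 (mod 4), exponent 1.
All primes ≡ 3 (mod 4) appear to even exponent (or don't appear), so by the two-squares theorem n IS expressible as a sum of two squares.
Step 3: Build a representation. Group n = k² · m with k = 5 and m = 37 · 41 = 1517 (a product of primes ≡ 1 (mod 4)); a representation of m scales to one of n via (k·x)² + (k·y)² = k²(x² + y²). Each prime p ≡ 1 (mod 4) is itself a sum of two squares; find a² by testing p − a² for a perfect square:
  37: 37 − 1² = 36 = 6² ⇒ 37 = 1² + 6².
  41: 41 − 1² = 40, 41 − 2² = 37, 41 − 3² = 32, 41 − 4² = 25 = 5² ⇒ 41 = 4² + 5².
  Combine using the Brahmagupta–Fibonacci identity (a² + b²)(c² + d²) = (ac − bd)² + (ad + bc)² = (ac + bd)² + (ad − bc)²:
  37 · 41 = 1517: from (1² + 6²)(4² + 5²), take (1·4 − 6·5, 1·5 + 6·4) = (4 − 30, 5 + 24) = (-26, 29); dropping signs (only squares matter) gives (26, 29); check 26² + 29² = 676 + 841 = 1517 ✓.
  Scale by k = 5: (5·26, 5·29) = (130, 145).
Step 4: Order so x ≤ y and verify: 130² + 145² = 16900 + 21025 = 37925 = n. ✓

n = 37925 = 130² + 145² (one valid representation with x ≤ y).


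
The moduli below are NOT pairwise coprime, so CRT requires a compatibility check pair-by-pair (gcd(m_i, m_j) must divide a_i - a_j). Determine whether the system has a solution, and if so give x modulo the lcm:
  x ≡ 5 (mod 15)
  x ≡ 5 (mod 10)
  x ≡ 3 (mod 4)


Moduli 15, 10, 4 are not pairwise coprime, so CRT works modulo lcm(m_i) when all pairwise compatibility conditions hold.
Pairwise compatibility: gcd(m_i, m_j) must divide a_i - a_j for every pair.
Merge one congruence at a time:
  Start: x ≡ 5 (mod 15).
  Combine with x ≡ 5 (mod 10): gcd(15, 10) = 5; 5 - 5 = 0, which IS divisible by 5, so compatible.
    Write x = 5 + 15·t and substitute into x ≡ 5 (mod 10): 15·t ≡ 5 − 5 = 0 (mod 10).
    Divide the congruence (and modulus) by g = 5: 3·t ≡ 0 (mod 2).
    Reduce coefficients mod 2: 1·t ≡ 0 (mod 2).
    So t ≡ 0 (mod 2).
    Then x = 5 + 15·0 = 5, valid modulo lcm(15, 10) = 30: x ≡ 5 (mod 30).
  Combine with x ≡ 3 (mod 4): gcd(30, 4) = 2; 3 - 5 = -2, which IS divisible by 2, so compatible.
    Write x = 5 + 30·t and substitute into x ≡ 3 (mod 4): 30·t ≡ 3 − 5 = -2 (mod 4).
    Divide the congruence (and modulus) by g = 2: 15·t ≡ -1 (mod 2).
    Reduce coefficients mod 2: 1·t ≡ 1 (mod 2).
    So t ≡ 1 (mod 2).
    Then x = 5 + 30·1 = 35, valid modulo lcm(30, 4) = 60: x ≡ 35 (mod 60).
Verify: 35 mod 15 = 5, 35 mod 10 = 5, 35 mod 4 = 3.

x ≡ 35 (mod 60).


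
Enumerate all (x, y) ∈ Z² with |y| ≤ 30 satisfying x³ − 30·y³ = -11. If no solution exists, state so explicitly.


The equation is x³ - 30y³ = -11. For fixed y, x³ = 30·y³ − 11, so a solution requires the RHS to be a perfect cube.
Strategy: iterate y from -30 to 30, compute RHS = 30·y³ − 11, and check whether it is a (positive or negative) perfect cube.
Check small values of y:
  y = 0: RHS = -11 is not a perfect cube.
  y = 1: RHS = 19 is not a perfect cube.
  y = -1: RHS = -41 is not a perfect cube.
  y = 2: RHS = 229 is not a perfect cube.
  y = -2: RHS = -251 is not a perfect cube.
  y = 3: RHS = 799 is not a perfect cube.
  y = -3: RHS = -821 is not a perfect cube.
Continuing the search up to |y| = 30 finds no solutions either.
No (x, y) in the scanned range satisfies the equation.

No integer solutions with |y| ≤ 30.


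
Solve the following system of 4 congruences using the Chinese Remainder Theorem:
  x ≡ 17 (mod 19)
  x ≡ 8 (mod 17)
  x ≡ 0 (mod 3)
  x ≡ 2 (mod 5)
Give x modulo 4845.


Product of moduli M = 19 · 17 · 3 · 5 = 4845.
Merge one congruence at a time:
  Start: x ≡ 17 (mod 19).
  Combine with x ≡ 8 (mod 17); new modulus lcm = 323.
    Write x = 17 + 19·t and substitute into x ≡ 8 (mod 17): 19·t ≡ 8 − 17 = -9 (mod 17).
    Reduce coefficients mod 17: 2·t ≡ 8 (mod 17).
    The inverse of 2 mod 17 is 9 (since 2·9 = 18 = 1·17 + 1), so t ≡ 9·8 = 72 ≡ 4 (mod 17).
    Then x = 17 + 19·4 = 93, valid modulo lcm(19, 17) = 323: x ≡ 93 (mod 323).
  Combine with x ≡ 0 (mod 3); new modulus lcm = 969.
    Write x = 93 + 323·t and substitute into x ≡ 0 (mod 3): 323·t ≡ 0 − 93 = -93 (mod 3).
    Reduce coefficients mod 3: 2·t ≡ 0 (mod 3).
    The inverse of 2 mod 3 is 2 (since 2·2 = 4 = 1·3 + 1), so t ≡ 2·0 = 0 ≡ 0 (mod 3).
    Then x = 93 + 323·0 = 93, valid modulo lcm(323, 3) = 969: x ≡ 93 (mod 969).
  Combine with x ≡ 2 (mod 5); new modulus lcm = 4845.
    Write x = 93 + 969·t and substitute into x ≡ 2 (mod 5): 969·t ≡ 2 − 93 = -91 (mod 5).
    Reduce coefficients mod 5: 4·t ≡ 4 (mod 5).
    The inverse of 4 mod 5 is 4 (since 4·4 = 16 = 3·5 + 1), so t ≡ 4·4 = 16 ≡ 1 (mod 5).
    Then x = 93 + 969·1 = 1062, valid modulo lcm(969, 5) = 4845: x ≡ 1062 (mod 4845).
Verify against each original: 1062 mod 19 = 17, 1062 mod 17 = 8, 1062 mod 3 = 0, 1062 mod 5 = 2.

x ≡ 1062 (mod 4845).


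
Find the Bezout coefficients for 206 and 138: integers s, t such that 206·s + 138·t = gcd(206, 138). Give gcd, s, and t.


Euclidean algorithm on (206, 138) — divide until remainder is 0:
  206 = 1 · 138 + 68
  138 = 2 · 68 + 2
  68 = 34 · 2 + 0
gcd(206, 138) = 2.
Track Bezout coefficients alongside the remainders: start with r₀ = 206 = a·1 + b·0 (s = 1, t = 0) and r₁ = 138 = a·0 + b·1 (s = 0, t = 1); each new remainder r_{k+1} = r_{k-1} − q_k·r_k inherits s_{k+1} = s_{k-1} − q_k·s_k, t_{k+1} = t_{k-1} − q_k·t_k, so r_k = a·s_k + b·t_k at every step:
  q = 1: r = 68, s = 1 − 1·0 = 1, t = 0 − 1·1 = -1  (check: 206·1 + 138·(-1) = 68)
  q = 2: r = 2, s = 0 − 2·1 = -2, t = 1 − 2·(-1) = 3  (check: 206·(-2) + 138·3 = 2)
The row with r = 2 (the gcd) gives the Bezout coefficients s = -2, t = 3.
Result: 206 · (-2) + 138 · (3) = 2.

gcd(206, 138) = 2; s = -2, t = 3 (check: 206·(-2) + 138·3 = 2).


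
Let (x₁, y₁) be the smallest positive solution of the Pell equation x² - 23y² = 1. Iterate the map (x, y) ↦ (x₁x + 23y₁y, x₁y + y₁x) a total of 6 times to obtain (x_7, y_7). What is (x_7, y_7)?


Step 1: Find the fundamental solution (x₁, y₁) of x² - 23y² = 1.
  Expand √23 as a continued fraction. a₀ = ⌊√23⌋ = 4; iterate m_{k+1} = d_k·a_k − m_k, d_{k+1} = (23 − m_{k+1}²)/d_k, a_{k+1} = ⌊(a₀ + m_{k+1})/d_{k+1}⌋ (starting m₀ = 0, d₀ = 1), with convergents p_k = a_k·p_{k-1} + p_{k-2}, q_k = a_k·q_{k-1} + q_{k-2} (p₋₁ = 1, q₋₁ = 0):
  k = 0: a₀ = 4; p₀/q₀ = 4/1; p₀² − 23·q₀² = 16 − 23 = -7.
  k = 1: m = 4, d = 7, a = ⌊(4 + 4)/7⌋ = 1; p/q = (1·4 + 1)/(1·1 + 0) = 5/1; p² − 23·q² = 25 − 23 = 2.
  k = 2: m = 3, d = 2, a = ⌊(4 + 3)/2⌋ = 3; p/q = (3·5 + 4)/(3·1 + 1) = 19/4; p² − 23·q² = 361 − 368 = -7.
  k = 3: m = 3, d = 7, a = ⌊(4 + 3)/7⌋ = 1; p/q = (1·19 + 5)/(1·4 + 1) = 24/5; p² − 23·q² = 576 − 575 = 1.
  The first convergent with p² − 23·q² = 1 gives the fundamental solution (x₁, y₁) = (24, 5).
Step 2: Apply the recurrence (x_{n+1}, y_{n+1}) = (x₁x_n + 23y₁y_n, x₁y_n + y₁x_n) repeatedly.
  From (x_1, y_1) = (24, 5): x_2 = 24·24 + 23·5·5 = 1151; y_2 = 24·5 + 5·24 = 240.
  From (x_2, y_2) = (1151, 240): x_3 = 24·1151 + 23·5·240 = 55224; y_3 = 24·240 + 5·1151 = 11515.
  From (x_3, y_3) = (55224, 11515): x_4 = 24·55224 + 23·5·11515 = 2649601; y_4 = 24·11515 + 5·55224 = 552480.
  From (x_4, y_4) = (2649601, 552480): x_5 = 24·2649601 + 23·5·552480 = 127125624; y_5 = 24·552480 + 5·2649601 = 26507525.
  From (x_5, y_5) = (127125624, 26507525): x_6 = 24·127125624 + 23·5·26507525 = 6099380351; y_6 = 24·26507525 + 5·127125624 = 1271808720.
  From (x_6, y_6) = (6099380351, 1271808720): x_7 = 24·6099380351 + 23·5·1271808720 = 292643131224; y_7 = 24·1271808720 + 5·6099380351 = 61020311035.
Step 3: Verify x_7² - 23·y_7² = 85640002252587283738176 - 85640002252587283738175 = 1 (should be 1). ✓

(x_1, y_1) = (24, 5); (x_7, y_7) = (292643131224, 61020311035).


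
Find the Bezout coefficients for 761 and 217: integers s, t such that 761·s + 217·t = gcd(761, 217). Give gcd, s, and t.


Euclidean algorithm on (761, 217) — divide until remainder is 0:
  761 = 3 · 217 + 110
  217 = 1 · 110 + 107
  110 = 1 · 107 + 3
  107 = 35 · 3 + 2
  3 = 1 · 2 + 1
  2 = 2 · 1 + 0
gcd(761, 217) = 1.
Track Bezout coefficients alongside the remainders: start with r₀ = 761 = a·1 + b·0 (s = 1, t = 0) and r₁ = 217 = a·0 + b·1 (s = 0, t = 1); each new remainder r_{k+1} = r_{k-1} − q_k·r_k inherits s_{k+1} = s_{k-1} − q_k·s_k, t_{k+1} = t_{k-1} − q_k·t_k, so r_k = a·s_k + b·t_k at every step:
  q = 3: r = 110, s = 1 − 3·0 = 1, t = 0 − 3·1 = -3  (check: 761·1 + 217·(-3) = 110)
  q = 1: r = 107, s = 0 − 1·1 = -1, t = 1 − 1·(-3) = 4  (check: 761·(-1) + 217·4 = 107)
  q = 1: r = 3, s = 1 − 1·(-1) = 2, t = -3 − 1·4 = -7  (check: 761·2 + 217·(-7) = 3)
  q = 35: r = 2, s = -1 − 35·2 = -71, t = 4 − 35·(-7) = 249  (check: 761·(-71) + 217·249 = 2)
  q = 1: r = 1, s = 2 − 1·(-71) = 73, t = -7 − 1·249 = -256  (check: 761·73 + 217·(-256) = 1)
The row with r = 1 (the gcd) gives the Bezout coefficients s = 73, t = -256.
Result: 761 · (73) + 217 · (-256) = 1.

gcd(761, 217) = 1; s = 73, t = -256 (check: 761·73 + 217·(-256) = 1).


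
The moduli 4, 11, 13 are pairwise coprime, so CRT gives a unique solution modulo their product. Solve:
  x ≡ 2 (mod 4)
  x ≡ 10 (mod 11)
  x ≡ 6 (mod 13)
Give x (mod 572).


Moduli 4, 11, 13 are pairwise coprime; by CRT there is a unique solution modulo M = 4 · 11 · 13 = 572.
Solve pairwise, accumulating the modulus:
  Start with x ≡ 2 (mod 4).
  Combine with x ≡ 10 (mod 11): since gcd(4, 11) = 1, we get a unique residue mod 44.
    Write x = 2 + 4·t and substitute into x ≡ 10 (mod 11): 4·t ≡ 10 − 2 = 8 (mod 11).
    The inverse of 4 mod 11 is 3 (since 4·3 = 12 = 1·11 + 1), so t ≡ 3·8 = 24 ≡ 2 (mod 11).
    Then x = 2 + 4·2 = 10, valid modulo lcm(4, 11) = 44: x ≡ 10 (mod 44).
  Combine with x ≡ 6 (mod 13): since gcd(44, 13) = 1, we get a unique residue mod 572.
    Write x = 10 + 44·t and substitute into x ≡ 6 (mod 13): 44·t ≡ 6 − 10 = -4 (mod 13).
    Reduce coefficients mod 13: 5·t ≡ 9 (mod 13).
    The inverse of 5 mod 13 is 8 (since 5·8 = 40 = 3·13 + 1), so t ≡ 8·9 = 72 ≡ 7 (mod 13).
    Then x = 10 + 44·7 = 318, valid modulo lcm(44, 13) = 572: x ≡ 318 (mod 572).
Verify: 318 mod 4 = 2 ✓, 318 mod 11 = 10 ✓, 318 mod 13 = 6 ✓.

x ≡ 318 (mod 572).


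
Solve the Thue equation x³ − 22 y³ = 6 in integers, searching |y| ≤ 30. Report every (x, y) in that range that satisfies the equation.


The equation is x³ - 22y³ = 6. For fixed y, x³ = 22·y³ + 6, so a solution requires the RHS to be a perfect cube.
Strategy: iterate y from -30 to 30, compute RHS = 22·y³ + 6, and check whether it is a (positive or negative) perfect cube.
Check small values of y:
  y = 0: RHS = 6 is not a perfect cube.
  y = 1: RHS = 28 is not a perfect cube.
  y = -1: RHS = -16 is not a perfect cube.
  y = 2: RHS = 182 is not a perfect cube.
  y = -2: RHS = -170 is not a perfect cube.
  y = 3: RHS = 600 is not a perfect cube.
  y = -3: RHS = -588 is not a perfect cube.
Continuing, at y = -5: RHS = -2744 = (-14)³ ⇒ x = -14 works.
Searching the remaining y in |y| ≤ 30 finds no further solutions.
Collected solutions: (-14, -5).

Solutions (with |y| ≤ 30): (-14, -5).


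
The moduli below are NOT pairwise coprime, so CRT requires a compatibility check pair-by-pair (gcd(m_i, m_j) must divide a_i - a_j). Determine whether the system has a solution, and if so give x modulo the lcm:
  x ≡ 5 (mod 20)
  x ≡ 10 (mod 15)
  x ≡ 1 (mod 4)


Moduli 20, 15, 4 are not pairwise coprime, so CRT works modulo lcm(m_i) when all pairwise compatibility conditions hold.
Pairwise compatibility: gcd(m_i, m_j) must divide a_i - a_j for every pair.
Merge one congruence at a time:
  Start: x ≡ 5 (mod 20).
  Combine with x ≡ 10 (mod 15): gcd(20, 15) = 5; 10 - 5 = 5, which IS divisible by 5, so compatible.
    Write x = 5 + 20·t and substitute into x ≡ 10 (mod 15): 20·t ≡ 10 − 5 = 5 (mod 15).
    Divide the congruence (and modulus) by g = 5: 4·t ≡ 1 (mod 3).
    Reduce coefficients mod 3: 1·t ≡ 1 (mod 3).
    So t ≡ 1 (mod 3).
    Then x = 5 + 20·1 = 25, valid modulo lcm(20, 15) = 60: x ≡ 25 (mod 60).
  Combine with x ≡ 1 (mod 4): gcd(60, 4) = 4; 1 - 25 = -24, which IS divisible by 4, so compatible.
    Write x = 25 + 60·t and substitute into x ≡ 1 (mod 4): 60·t ≡ 1 − 25 = -24 (mod 4).
    Divide the congruence (and modulus) by g = 4: 15·t ≡ -6 (mod 1).
    Modulo 1 every t works; take t = 0.
    Then x = 25 + 60·0 = 25, valid modulo lcm(60, 4) = 60: x ≡ 25 (mod 60).
Verify: 25 mod 20 = 5, 25 mod 15 = 10, 25 mod 4 = 1.

x ≡ 25 (mod 60).


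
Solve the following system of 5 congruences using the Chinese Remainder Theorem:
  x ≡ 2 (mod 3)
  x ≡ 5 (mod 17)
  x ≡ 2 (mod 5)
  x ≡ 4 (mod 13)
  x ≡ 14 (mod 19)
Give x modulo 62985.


Product of moduli M = 3 · 17 · 5 · 13 · 19 = 62985.
Merge one congruence at a time:
  Start: x ≡ 2 (mod 3).
  Combine with x ≡ 5 (mod 17); new modulus lcm = 51.
    Write x = 2 + 3·t and substitute into x ≡ 5 (mod 17): 3·t ≡ 5 − 2 = 3 (mod 17).
    The inverse of 3 mod 17 is 6 (since 3·6 = 18 = 1·17 + 1), so t ≡ 6·3 = 18 ≡ 1 (mod 17).
    Then x = 2 + 3·1 = 5, valid modulo lcm(3, 17) = 51: x ≡ 5 (mod 51).
  Combine with x ≡ 2 (mod 5); new modulus lcm = 255.
    Write x = 5 + 51·t and substitute into x ≡ 2 (mod 5): 51·t ≡ 2 − 5 = -3 (mod 5).
    Reduce coefficients mod 5: 1·t ≡ 2 (mod 5).
    So t ≡ 2 (mod 5).
    Then x = 5 + 51·2 = 107, valid modulo lcm(51, 5) = 255: x ≡ 107 (mod 255).
  Combine with x ≡ 4 (mod 13); new modulus lcm = 3315.
    Write x = 107 + 255·t and substitute into x ≡ 4 (mod 13): 255·t ≡ 4 − 107 = -103 (mod 13).
    Reduce coefficients mod 13: 8·t ≡ 1 (mod 13).
    The inverse of 8 mod 13 is 5 (since 8·5 = 40 = 3·13 + 1), so t ≡ 5·1 = 5 ≡ 5 (mod 13).
    Then x = 107 + 255·5 = 1382, valid modulo lcm(255, 13) = 3315: x ≡ 1382 (mod 3315).
  Combine with x ≡ 14 (mod 19); new modulus lcm = 62985.
    Write x = 1382 + 3315·t and substitute into x ≡ 14 (mod 19): 3315·t ≡ 14 − 1382 = -1368 (mod 19).
    Reduce coefficients mod 19: 9·t ≡ 0 (mod 19).
    The inverse of 9 mod 19 is 17 (since 9·17 = 153 = 8·19 + 1), so t ≡ 17·0 = 0 ≡ 0 (mod 19).
    Then x = 1382 + 3315·0 = 1382, valid modulo lcm(3315, 19) = 62985: x ≡ 1382 (mod 62985).
Verify against each original: 1382 mod 3 = 2, 1382 mod 17 = 5, 1382 mod 5 = 2, 1382 mod 13 = 4, 1382 mod 19 = 14.

x ≡ 1382 (mod 62985).


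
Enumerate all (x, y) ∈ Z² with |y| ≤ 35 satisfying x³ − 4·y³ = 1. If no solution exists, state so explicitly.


The equation is x³ - 4y³ = 1. For fixed y, x³ = 4·y³ + 1, so a solution requires the RHS to be a perfect cube.
Strategy: iterate y from -35 to 35, compute RHS = 4·y³ + 1, and check whether it is a (positive or negative) perfect cube.
Check small values of y:
  y = 0: RHS = 1 = (1)³ ⇒ x = 1 works.
  y = 1: RHS = 5 is not a perfect cube.
  y = -1: RHS = -3 is not a perfect cube.
  y = 2: RHS = 33 is not a perfect cube.
  y = -2: RHS = -31 is not a perfect cube.
  y = 3: RHS = 109 is not a perfect cube.
  y = -3: RHS = -107 is not a perfect cube.
Continuing the search up to |y| = 35 finds no further solutions beyond those listed.
Collected solutions: (1, 0).

Solutions (with |y| ≤ 35): (1, 0).


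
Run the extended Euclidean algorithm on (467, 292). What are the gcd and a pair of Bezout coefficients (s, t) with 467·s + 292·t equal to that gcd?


Euclidean algorithm on (467, 292) — divide until remainder is 0:
  467 = 1 · 292 + 175
  292 = 1 · 175 + 117
  175 = 1 · 117 + 58
  117 = 2 · 58 + 1
  58 = 58 · 1 + 0
gcd(467, 292) = 1.
Track Bezout coefficients alongside the remainders: start with r₀ = 467 = a·1 + b·0 (s = 1, t = 0) and r₁ = 292 = a·0 + b·1 (s = 0, t = 1); each new remainder r_{k+1} = r_{k-1} − q_k·r_k inherits s_{k+1} = s_{k-1} − q_k·s_k, t_{k+1} = t_{k-1} − q_k·t_k, so r_k = a·s_k + b·t_k at every step:
  q = 1: r = 175, s = 1 − 1·0 = 1, t = 0 − 1·1 = -1  (check: 467·1 + 292·(-1) = 175)
  q = 1: r = 117, s = 0 − 1·1 = -1, t = 1 − 1·(-1) = 2  (check: 467·(-1) + 292·2 = 117)
  q = 1: r = 58, s = 1 − 1·(-1) = 2, t = -1 − 1·2 = -3  (check: 467·2 + 292·(-3) = 58)
  q = 2: r = 1, s = -1 − 2·2 = -5, t = 2 − 2·(-3) = 8  (check: 467·(-5) + 292·8 = 1)
The row with r = 1 (the gcd) gives the Bezout coefficients s = -5, t = 8.
Result: 467 · (-5) + 292 · (8) = 1.

gcd(467, 292) = 1; s = -5, t = 8 (check: 467·(-5) + 292·8 = 1).


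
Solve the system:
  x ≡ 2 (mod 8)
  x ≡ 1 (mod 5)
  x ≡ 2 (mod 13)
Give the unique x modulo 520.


Moduli 8, 5, 13 are pairwise coprime; by CRT there is a unique solution modulo M = 8 · 5 · 13 = 520.
Solve pairwise, accumulating the modulus:
  Start with x ≡ 2 (mod 8).
  Combine with x ≡ 1 (mod 5): since gcd(8, 5) = 1, we get a unique residue mod 40.
    Write x = 2 + 8·t and substitute into x ≡ 1 (mod 5): 8·t ≡ 1 − 2 = -1 (mod 5).
    Reduce coefficients mod 5: 3·t ≡ 4 (mod 5).
    The inverse of 3 mod 5 is 2 (since 3·2 = 6 = 1·5 + 1), so t ≡ 2·4 = 8 ≡ 3 (mod 5).
    Then x = 2 + 8·3 = 26, valid modulo lcm(8, 5) = 40: x ≡ 26 (mod 40).
  Combine with x ≡ 2 (mod 13): since gcd(40, 13) = 1, we get a unique residue mod 520.
    Write x = 26 + 40·t and substitute into x ≡ 2 (mod 13): 40·t ≡ 2 − 26 = -24 (mod 13).
    Reduce coefficients mod 13: 1·t ≡ 2 (mod 13).
    So t ≡ 2 (mod 13).
    Then x = 26 + 40·2 = 106, valid modulo lcm(40, 13) = 520: x ≡ 106 (mod 520).
Verify: 106 mod 8 = 2 ✓, 106 mod 5 = 1 ✓, 106 mod 13 = 2 ✓.

x ≡ 106 (mod 520).


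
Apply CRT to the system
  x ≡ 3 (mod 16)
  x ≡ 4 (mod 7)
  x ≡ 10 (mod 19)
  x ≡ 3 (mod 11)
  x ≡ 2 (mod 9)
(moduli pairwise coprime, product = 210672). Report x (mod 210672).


Product of moduli M = 16 · 7 · 19 · 11 · 9 = 210672.
Merge one congruence at a time:
  Start: x ≡ 3 (mod 16).
  Combine with x ≡ 4 (mod 7); new modulus lcm = 112.
    Write x = 3 + 16·t and substitute into x ≡ 4 (mod 7): 16·t ≡ 4 − 3 = 1 (mod 7).
    Reduce coefficients mod 7: 2·t ≡ 1 (mod 7).
    The inverse of 2 mod 7 is 4 (since 2·4 = 8 = 1·7 + 1), so t ≡ 4·1 = 4 ≡ 4 (mod 7).
    Then x = 3 + 16·4 = 67, valid modulo lcm(16, 7) = 112: x ≡ 67 (mod 112).
  Combine with x ≡ 10 (mod 19); new modulus lcm = 2128.
    Write x = 67 + 112·t and substitute into x ≡ 10 (mod 19): 112·t ≡ 10 − 67 = -57 (mod 19).
    Reduce coefficients mod 19: 17·t ≡ 0 (mod 19).
    The inverse of 17 mod 19 is 9 (since 17·9 = 153 = 8·19 + 1), so t ≡ 9·0 = 0 ≡ 0 (mod 19).
    Then x = 67 + 112·0 = 67, valid modulo lcm(112, 19) = 2128: x ≡ 67 (mod 2128).
  Combine with x ≡ 3 (mod 11); new modulus lcm = 23408.
    Write x = 67 + 2128·t and substitute into x ≡ 3 (mod 11): 2128·t ≡ 3 − 67 = -64 (mod 11).
    Reduce coefficients mod 11: 5·t ≡ 2 (mod 11).
    The inverse of 5 mod 11 is 9 (since 5·9 = 45 = 4·11 + 1), so t ≡ 9·2 = 18 ≡ 7 (mod 11).
    Then x = 67 + 2128·7 = 14963, valid modulo lcm(2128, 11) = 23408: x ≡ 14963 (mod 23408).
  Combine with x ≡ 2 (mod 9); new modulus lcm = 210672.
    Write x = 14963 + 23408·t and substitute into x ≡ 2 (mod 9): 23408·t ≡ 2 − 14963 = -14961 (mod 9).
    Reduce coefficients mod 9: 8·t ≡ 6 (mod 9).
    The inverse of 8 mod 9 is 8 (since 8·8 = 64 = 7·9 + 1), so t ≡ 8·6 = 48 ≡ 3 (mod 9).
    Then x = 14963 + 23408·3 = 85187, valid modulo lcm(23408, 9) = 210672: x ≡ 85187 (mod 210672).
Verify against each original: 85187 mod 16 = 3, 85187 mod 7 = 4, 85187 mod 19 = 10, 85187 mod 11 = 3, 85187 mod 9 = 2.

x ≡ 85187 (mod 210672).


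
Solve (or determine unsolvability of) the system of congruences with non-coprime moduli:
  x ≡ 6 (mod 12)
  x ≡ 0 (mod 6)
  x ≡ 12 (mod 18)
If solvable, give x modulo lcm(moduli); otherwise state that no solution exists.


Moduli 12, 6, 18 are not pairwise coprime, so CRT works modulo lcm(m_i) when all pairwise compatibility conditions hold.
Pairwise compatibility: gcd(m_i, m_j) must divide a_i - a_j for every pair.
Merge one congruence at a time:
  Start: x ≡ 6 (mod 12).
  Combine with x ≡ 0 (mod 6): gcd(12, 6) = 6; 0 - 6 = -6, which IS divisible by 6, so compatible.
    Write x = 6 + 12·t and substitute into x ≡ 0 (mod 6): 12·t ≡ 0 − 6 = -6 (mod 6).
    Divide the congruence (and modulus) by g = 6: 2·t ≡ -1 (mod 1).
    Modulo 1 every t works; take t = 0.
    Then x = 6 + 12·0 = 6, valid modulo lcm(12, 6) = 12: x ≡ 6 (mod 12).
  Combine with x ≡ 12 (mod 18): gcd(12, 18) = 6; 12 - 6 = 6, which IS divisible by 6, so compatible.
    Write x = 6 + 12·t and substitute into x ≡ 12 (mod 18): 12·t ≡ 12 − 6 = 6 (mod 18).
    Divide the congruence (and modulus) by g = 6: 2·t ≡ 1 (mod 3).
    The inverse of 2 mod 3 is 2 (since 2·2 = 4 = 1·3 + 1), so t ≡ 2·1 = 2 ≡ 2 (mod 3).
    Then x = 6 + 12·2 = 30, valid modulo lcm(12, 18) = 36: x ≡ 30 (mod 36).
Verify: 30 mod 12 = 6, 30 mod 6 = 0, 30 mod 18 = 12.

x ≡ 30 (mod 36).


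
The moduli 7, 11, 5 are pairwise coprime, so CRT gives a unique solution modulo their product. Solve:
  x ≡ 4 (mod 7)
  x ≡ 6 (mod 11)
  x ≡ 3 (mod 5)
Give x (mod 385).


Moduli 7, 11, 5 are pairwise coprime; by CRT there is a unique solution modulo M = 7 · 11 · 5 = 385.
Solve pairwise, accumulating the modulus:
  Start with x ≡ 4 (mod 7).
  Combine with x ≡ 6 (mod 11): since gcd(7, 11) = 1, we get a unique residue mod 77.
    Write x = 4 + 7·t and substitute into x ≡ 6 (mod 11): 7·t ≡ 6 − 4 = 2 (mod 11).
    The inverse of 7 mod 11 is 8 (since 7·8 = 56 = 5·11 + 1), so t ≡ 8·2 = 16 ≡ 5 (mod 11).
    Then x = 4 + 7·5 = 39, valid modulo lcm(7, 11) = 77: x ≡ 39 (mod 77).
  Combine with x ≡ 3 (mod 5): since gcd(77, 5) = 1, we get a unique residue mod 385.
    Write x = 39 + 77·t and substitute into x ≡ 3 (mod 5): 77·t ≡ 3 − 39 = -36 (mod 5).
    Reduce coefficients mod 5: 2·t ≡ 4 (mod 5).
    The inverse of 2 mod 5 is 3 (since 2·3 = 6 = 1·5 + 1), so t ≡ 3·4 = 12 ≡ 2 (mod 5).
    Then x = 39 + 77·2 = 193, valid modulo lcm(77, 5) = 385: x ≡ 193 (mod 385).
Verify: 193 mod 7 = 4 ✓, 193 mod 11 = 6 ✓, 193 mod 5 = 3 ✓.

x ≡ 193 (mod 385).


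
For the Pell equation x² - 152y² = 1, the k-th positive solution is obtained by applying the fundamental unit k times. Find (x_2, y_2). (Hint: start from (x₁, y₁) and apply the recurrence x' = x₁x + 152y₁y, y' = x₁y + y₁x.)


Step 1: Find the fundamental solution (x₁, y₁) of x² - 152y² = 1.
  Expand √152 as a continued fraction. a₀ = ⌊√152⌋ = 12; iterate m_{k+1} = d_k·a_k − m_k, d_{k+1} = (152 − m_{k+1}²)/d_k, a_{k+1} = ⌊(a₀ + m_{k+1})/d_{k+1}⌋ (starting m₀ = 0, d₀ = 1), with convergents p_k = a_k·p_{k-1} + p_{k-2}, q_k = a_k·q_{k-1} + q_{k-2} (p₋₁ = 1, q₋₁ = 0):
  k = 0: a₀ = 12; p₀/q₀ = 12/1; p₀² − 152·q₀² = 144 − 152 = -8.
  k = 1: m = 12, d = 8, a = ⌊(12 + 12)/8⌋ = 3; p/q = (3·12 + 1)/(3·1 + 0) = 37/3; p² − 152·q² = 1369 − 1368 = 1.
  The first convergent with p² − 152·q² = 1 gives the fundamental solution (x₁, y₁) = (37, 3).
Step 2: Apply the recurrence (x_{n+1}, y_{n+1}) = (x₁x_n + 152y₁y_n, x₁y_n + y₁x_n) repeatedly.
  From (x_1, y_1) = (37, 3): x_2 = 37·37 + 152·3·3 = 2737; y_2 = 37·3 + 3·37 = 222.
Step 3: Verify x_2² - 152·y_2² = 7491169 - 7491168 = 1 (should be 1). ✓

(x_1, y_1) = (37, 3); (x_2, y_2) = (2737, 222).


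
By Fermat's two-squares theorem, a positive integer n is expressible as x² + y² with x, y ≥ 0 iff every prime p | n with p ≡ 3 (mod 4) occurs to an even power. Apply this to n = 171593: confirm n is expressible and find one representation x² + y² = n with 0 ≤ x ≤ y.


Step 1: Factor n = 171593 = 29 · 61 · 97.
Step 2: Check the mod-4 condition on each prime factor: 29 ≡ 1 (mod 4), exponent 1; 61 ≡ 1 (mod 4), exponent 1; 97 ≡ 1 (mod 4), exponent 1.
All primes ≡ 3 (mod 4) appear to even exponent (or don't appear), so by the two-squares theorem n IS expressible as a sum of two squares.
Step 3: Build a representation. Here n = 29 · 61 · 97 is a product of primes ≡ 1 (mod 4). Each prime p ≡ 1 (mod 4) is itself a sum of two squares; find a² by testing p − a² for a perfect square:
  29: 29 − 1² = 28, 29 − 2² = 25 = 5² ⇒ 29 = 2² + 5².
  61: 61 − 1² = 60, 61 − 2² = 57, 61 − 3² = 52, 61 − 4² = 45, 61 − 5² = 36 = 6² ⇒ 61 = 5² + 6².
  97: 97 − 1² = 96, 97 − 2² = 93, 97 − 3² = 88, 97 − 4² = 81 = 9² ⇒ 97 = 4² + 9².
  Combine using the Brahmagupta–Fibonacci identity (a² + b²)(c² + d²) = (ac − bd)² + (ad + bc)² = (ac + bd)² + (ad − bc)²:
  29 · 61 = 1769: from (2² + 5²)(5² + 6²), take (2·5 − 5·6, 2·6 + 5·5) = (10 − 30, 12 + 25) = (-20, 37); dropping signs (only squares matter) gives (20, 37); check 20² + 37² = 400 + 1369 = 1769 ✓.
  1769 · 97 = 171593: from (20² + 37²)(4² + 9²), take (20·4 − 37·9, 20·9 + 37·4) = (80 − 333, 180 + 148) = (-253, 328); dropping signs (only squares matter) gives (253, 328); check 253² + 328² = 64009 + 107584 = 171593 ✓.
Step 4: Order so x ≤ y and verify: 253² + 328² = 64009 + 107584 = 171593 = n. ✓

n = 171593 = 253² + 328² (one valid representation with x ≤ y).


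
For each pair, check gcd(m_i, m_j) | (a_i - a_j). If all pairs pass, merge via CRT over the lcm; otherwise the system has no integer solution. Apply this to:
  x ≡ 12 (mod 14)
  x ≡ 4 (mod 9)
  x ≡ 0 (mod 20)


Moduli 14, 9, 20 are not pairwise coprime, so CRT works modulo lcm(m_i) when all pairwise compatibility conditions hold.
Pairwise compatibility: gcd(m_i, m_j) must divide a_i - a_j for every pair.
Merge one congruence at a time:
  Start: x ≡ 12 (mod 14).
  Combine with x ≡ 4 (mod 9): gcd(14, 9) = 1; 4 - 12 = -8, which IS divisible by 1, so compatible.
    Write x = 12 + 14·t and substitute into x ≡ 4 (mod 9): 14·t ≡ 4 − 12 = -8 (mod 9).
    Reduce coefficients mod 9: 5·t ≡ 1 (mod 9).
    The inverse of 5 mod 9 is 2 (since 5·2 = 10 = 1·9 + 1), so t ≡ 2·1 = 2 ≡ 2 (mod 9).
    Then x = 12 + 14·2 = 40, valid modulo lcm(14, 9) = 126: x ≡ 40 (mod 126).
  Combine with x ≡ 0 (mod 20): gcd(126, 20) = 2; 0 - 40 = -40, which IS divisible by 2, so compatible.
    Write x = 40 + 126·t and substitute into x ≡ 0 (mod 20): 126·t ≡ 0 − 40 = -40 (mod 20).
    Divide the congruence (and modulus) by g = 2: 63·t ≡ -20 (mod 10).
    Reduce coefficients mod 10: 3·t ≡ 0 (mod 10).
    The inverse of 3 mod 10 is 7 (since 3·7 = 21 = 2·10 + 1), so t ≡ 7·0 = 0 ≡ 0 (mod 10).
    Then x = 40 + 126·0 = 40, valid modulo lcm(126, 20) = 1260: x ≡ 40 (mod 1260).
Verify: 40 mod 14 = 12, 40 mod 9 = 4, 40 mod 20 = 0.

x ≡ 40 (mod 1260).


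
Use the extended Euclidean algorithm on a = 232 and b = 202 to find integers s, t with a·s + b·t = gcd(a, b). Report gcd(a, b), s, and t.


Euclidean algorithm on (232, 202) — divide until remainder is 0:
  232 = 1 · 202 + 30
  202 = 6 · 30 + 22
  30 = 1 · 22 + 8
  22 = 2 · 8 + 6
  8 = 1 · 6 + 2
  6 = 3 · 2 + 0
gcd(232, 202) = 2.
Track Bezout coefficients alongside the remainders: start with r₀ = 232 = a·1 + b·0 (s = 1, t = 0) and r₁ = 202 = a·0 + b·1 (s = 0, t = 1); each new remainder r_{k+1} = r_{k-1} − q_k·r_k inherits s_{k+1} = s_{k-1} − q_k·s_k, t_{k+1} = t_{k-1} − q_k·t_k, so r_k = a·s_k + b·t_k at every step:
  q = 1: r = 30, s = 1 − 1·0 = 1, t = 0 − 1·1 = -1  (check: 232·1 + 202·(-1) = 30)
  q = 6: r = 22, s = 0 − 6·1 = -6, t = 1 − 6·(-1) = 7  (check: 232·(-6) + 202·7 = 22)
  q = 1: r = 8, s = 1 − 1·(-6) = 7, t = -1 − 1·7 = -8  (check: 232·7 + 202·(-8) = 8)
  q = 2: r = 6, s = -6 − 2·7 = -20, t = 7 − 2·(-8) = 23  (check: 232·(-20) + 202·23 = 6)
  q = 1: r = 2, s = 7 − 1·(-20) = 27, t = -8 − 1·23 = -31  (check: 232·27 + 202·(-31) = 2)
The row with r = 2 (the gcd) gives the Bezout coefficients s = 27, t = -31.
Result: 232 · (27) + 202 · (-31) = 2.

gcd(232, 202) = 2; s = 27, t = -31 (check: 232·27 + 202·(-31) = 2).


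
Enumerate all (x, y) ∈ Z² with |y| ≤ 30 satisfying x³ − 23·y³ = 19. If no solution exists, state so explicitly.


The equation is x³ - 23y³ = 19. For fixed y, x³ = 23·y³ + 19, so a solution requires the RHS to be a perfect cube.
Strategy: iterate y from -30 to 30, compute RHS = 23·y³ + 19, and check whether it is a (positive or negative) perfect cube.
Check small values of y:
  y = 0: RHS = 19 is not a perfect cube.
  y = 1: RHS = 42 is not a perfect cube.
  y = -1: RHS = -4 is not a perfect cube.
  y = 2: RHS = 203 is not a perfect cube.
  y = -2: RHS = -165 is not a perfect cube.
  y = 3: RHS = 640 is not a perfect cube.
  y = -3: RHS = -602 is not a perfect cube.
Continuing the search up to |y| = 30 finds no solutions either.
No (x, y) in the scanned range satisfies the equation.

No integer solutions with |y| ≤ 30.


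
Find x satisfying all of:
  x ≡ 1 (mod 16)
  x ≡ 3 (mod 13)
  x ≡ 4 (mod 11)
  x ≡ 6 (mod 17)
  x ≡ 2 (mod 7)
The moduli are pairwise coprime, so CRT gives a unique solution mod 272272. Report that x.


Product of moduli M = 16 · 13 · 11 · 17 · 7 = 272272.
Merge one congruence at a time:
  Start: x ≡ 1 (mod 16).
  Combine with x ≡ 3 (mod 13); new modulus lcm = 208.
    Write x = 1 + 16·t and substitute into x ≡ 3 (mod 13): 16·t ≡ 3 − 1 = 2 (mod 13).
    Reduce coefficients mod 13: 3·t ≡ 2 (mod 13).
    The inverse of 3 mod 13 is 9 (since 3·9 = 27 = 2·13 + 1), so t ≡ 9·2 = 18 ≡ 5 (mod 13).
    Then x = 1 + 16·5 = 81, valid modulo lcm(16, 13) = 208: x ≡ 81 (mod 208).
  Combine with x ≡ 4 (mod 11); new modulus lcm = 2288.
    Write x = 81 + 208·t and substitute into x ≡ 4 (mod 11): 208·t ≡ 4 − 81 = -77 (mod 11).
    Reduce coefficients mod 11: 10·t ≡ 0 (mod 11).
    The inverse of 10 mod 11 is 10 (since 10·10 = 100 = 9·11 + 1), so t ≡ 10·0 = 0 ≡ 0 (mod 11).
    Then x = 81 + 208·0 = 81, valid modulo lcm(208, 11) = 2288: x ≡ 81 (mod 2288).
  Combine with x ≡ 6 (mod 17); new modulus lcm = 38896.
    Write x = 81 + 2288·t and substitute into x ≡ 6 (mod 17): 2288·t ≡ 6 − 81 = -75 (mod 17).
    Reduce coefficients mod 17: 10·t ≡ 10 (mod 17).
    The inverse of 10 mod 17 is 12 (since 10·12 = 120 = 7·17 + 1), so t ≡ 12·10 = 120 ≡ 1 (mod 17).
    Then x = 81 + 2288·1 = 2369, valid modulo lcm(2288, 17) = 38896: x ≡ 2369 (mod 38896).
  Combine with x ≡ 2 (mod 7); new modulus lcm = 272272.
    Write x = 2369 + 38896·t and substitute into x ≡ 2 (mod 7): 38896·t ≡ 2 − 2369 = -2367 (mod 7).
    Reduce coefficients mod 7: 4·t ≡ 6 (mod 7).
    The inverse of 4 mod 7 is 2 (since 4·2 = 8 = 1·7 + 1), so t ≡ 2·6 = 12 ≡ 5 (mod 7).
    Then x = 2369 + 38896·5 = 196849, valid modulo lcm(38896, 7) = 272272: x ≡ 196849 (mod 272272).
Verify against each original: 196849 mod 16 = 1, 196849 mod 13 = 3, 196849 mod 11 = 4, 196849 mod 17 = 6, 196849 mod 7 = 2.

x ≡ 196849 (mod 272272).


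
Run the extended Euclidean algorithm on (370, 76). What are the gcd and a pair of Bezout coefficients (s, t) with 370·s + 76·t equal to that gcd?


Euclidean algorithm on (370, 76) — divide until remainder is 0:
  370 = 4 · 76 + 66
  76 = 1 · 66 + 10
  66 = 6 · 10 + 6
  10 = 1 · 6 + 4
  6 = 1 · 4 + 2
  4 = 2 · 2 + 0
gcd(370, 76) = 2.
Track Bezout coefficients alongside the remainders: start with r₀ = 370 = a·1 + b·0 (s = 1, t = 0) and r₁ = 76 = a·0 + b·1 (s = 0, t = 1); each new remainder r_{k+1} = r_{k-1} − q_k·r_k inherits s_{k+1} = s_{k-1} − q_k·s_k, t_{k+1} = t_{k-1} − q_k·t_k, so r_k = a·s_k + b·t_k at every step:
  q = 4: r = 66, s = 1 − 4·0 = 1, t = 0 − 4·1 = -4  (check: 370·1 + 76·(-4) = 66)
  q = 1: r = 10, s = 0 − 1·1 = -1, t = 1 − 1·(-4) = 5  (check: 370·(-1) + 76·5 = 10)
  q = 6: r = 6, s = 1 − 6·(-1) = 7, t = -4 − 6·5 = -34  (check: 370·7 + 76·(-34) = 6)
  q = 1: r = 4, s = -1 − 1·7 = -8, t = 5 − 1·(-34) = 39  (check: 370·(-8) + 76·39 = 4)
  q = 1: r = 2, s = 7 − 1·(-8) = 15, t = -34 − 1·39 = -73  (check: 370·15 + 76·(-73) = 2)
The row with r = 2 (the gcd) gives the Bezout coefficients s = 15, t = -73.
Result: 370 · (15) + 76 · (-73) = 2.

gcd(370, 76) = 2; s = 15, t = -73 (check: 370·15 + 76·(-73) = 2).


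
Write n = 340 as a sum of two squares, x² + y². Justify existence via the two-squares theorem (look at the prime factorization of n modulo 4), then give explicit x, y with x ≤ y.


Step 1: Factor n = 340 = 2^2 · 5 · 17.
Step 2: Check the mod-4 condition on each prime factor: 2 = 2 (special); 5 ≡ 1 (mod 4), exponent 1; 17 ≡ 1 (mod 4), exponent 1.
All primes ≡ 3 (mod 4) appear to even exponent (or don't appear), so by the two-squares theorem n IS expressible as a sum of two squares.
Step 3: Build a representation. Group n = k² · m with k = 2 and m = 5 · 17 = 85 (a product of primes ≡ 1 (mod 4)); a representation of m scales to one of n via (k·x)² + (k·y)² = k²(x² + y²). Each prime p ≡ 1 (mod 4) is itself a sum of two squares; find a² by testing p − a² for a perfect square:
  5: 5 − 1² = 4 = 2² ⇒ 5 = 1² + 2².
  17: 17 − 1² = 16 = 4² ⇒ 17 = 1² + 4².
  Combine using the Brahmagupta–Fibonacci identity (a² + b²)(c² + d²) = (ac − bd)² + (ad + bc)² = (ac + bd)² + (ad − bc)²:
  5 · 17 = 85: from (1² + 2²)(1² + 4²), take (1·1 − 2·4, 1·4 + 2·1) = (1 − 8, 4 + 2) = (-7, 6); dropping signs (only squares matter) gives (7, 6); check 7² + 6² = 49 + 36 = 85 ✓.
  Scale by k = 2: (2·7, 2·6) = (14, 12).
Step 4: Order so x ≤ y and verify: 12² + 14² = 144 + 196 = 340 = n. ✓

n = 340 = 12² + 14² (one valid representation with x ≤ y).


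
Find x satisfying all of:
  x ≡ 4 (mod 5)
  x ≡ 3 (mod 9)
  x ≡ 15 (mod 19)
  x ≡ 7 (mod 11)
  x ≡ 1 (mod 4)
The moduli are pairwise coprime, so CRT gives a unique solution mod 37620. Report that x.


Product of moduli M = 5 · 9 · 19 · 11 · 4 = 37620.
Merge one congruence at a time:
  Start: x ≡ 4 (mod 5).
  Combine with x ≡ 3 (mod 9); new modulus lcm = 45.
    Write x = 4 + 5·t and substitute into x ≡ 3 (mod 9): 5·t ≡ 3 − 4 = -1 (mod 9).
    Reduce coefficients mod 9: 5·t ≡ 8 (mod 9).
    The inverse of 5 mod 9 is 2 (since 5·2 = 10 = 1·9 + 1), so t ≡ 2·8 = 16 ≡ 7 (mod 9).
    Then x = 4 + 5·7 = 39, valid modulo lcm(5, 9) = 45: x ≡ 39 (mod 45).
  Combine with x ≡ 15 (mod 19); new modulus lcm = 855.
    Write x = 39 + 45·t and substitute into x ≡ 15 (mod 19): 45·t ≡ 15 − 39 = -24 (mod 19).
    Reduce coefficients mod 19: 7·t ≡ 14 (mod 19).
    The inverse of 7 mod 19 is 11 (since 7·11 = 77 = 4·19 + 1), so t ≡ 11·14 = 154 ≡ 2 (mod 19).
    Then x = 39 + 45·2 = 129, valid modulo lcm(45, 19) = 855: x ≡ 129 (mod 855).
  Combine with x ≡ 7 (mod 11); new modulus lcm = 9405.
    Write x = 129 + 855·t and substitute into x ≡ 7 (mod 11): 855·t ≡ 7 − 129 = -122 (mod 11).
    Reduce coefficients mod 11: 8·t ≡ 10 (mod 11).
    The inverse of 8 mod 11 is 7 (since 8·7 = 56 = 5·11 + 1), so t ≡ 7·10 = 70 ≡ 4 (mod 11).
    Then x = 129 + 855·4 = 3549, valid modulo lcm(855, 11) = 9405: x ≡ 3549 (mod 9405).
  Combine with x ≡ 1 (mod 4); new modulus lcm = 37620.
    Write x = 3549 + 9405·t and substitute into x ≡ 1 (mod 4): 9405·t ≡ 1 − 3549 = -3548 (mod 4).
    Reduce coefficients mod 4: 1·t ≡ 0 (mod 4).
    So t ≡ 0 (mod 4).
    Then x = 3549 + 9405·0 = 3549, valid modulo lcm(9405, 4) = 37620: x ≡ 3549 (mod 37620).
Verify against each original: 3549 mod 5 = 4, 3549 mod 9 = 3, 3549 mod 19 = 15, 3549 mod 11 = 7, 3549 mod 4 = 1.

x ≡ 3549 (mod 37620).


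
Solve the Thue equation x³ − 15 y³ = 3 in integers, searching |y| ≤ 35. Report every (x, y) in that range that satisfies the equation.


The equation is x³ - 15y³ = 3. For fixed y, x³ = 15·y³ + 3, so a solution requires the RHS to be a perfect cube.
Strategy: iterate y from -35 to 35, compute RHS = 15·y³ + 3, and check whether it is a (positive or negative) perfect cube.
Check small values of y:
  y = 0: RHS = 3 is not a perfect cube.
  y = 1: RHS = 18 is not a perfect cube.
  y = -1: RHS = -12 is not a perfect cube.
  y = 2: RHS = 123 is not a perfect cube.
  y = -2: RHS = -117 is not a perfect cube.
  y = 3: RHS = 408 is not a perfect cube.
  y = -3: RHS = -402 is not a perfect cube.
Continuing the search up to |y| = 35 finds no solutions either.
No (x, y) in the scanned range satisfies the equation.

No integer solutions with |y| ≤ 35.


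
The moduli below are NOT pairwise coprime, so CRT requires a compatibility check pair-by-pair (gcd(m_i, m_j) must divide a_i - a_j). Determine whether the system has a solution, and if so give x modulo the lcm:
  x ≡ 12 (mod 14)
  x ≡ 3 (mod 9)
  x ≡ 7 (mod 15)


Moduli 14, 9, 15 are not pairwise coprime, so CRT works modulo lcm(m_i) when all pairwise compatibility conditions hold.
Pairwise compatibility: gcd(m_i, m_j) must divide a_i - a_j for every pair.
Merge one congruence at a time:
  Start: x ≡ 12 (mod 14).
  Combine with x ≡ 3 (mod 9): gcd(14, 9) = 1; 3 - 12 = -9, which IS divisible by 1, so compatible.
    Write x = 12 + 14·t and substitute into x ≡ 3 (mod 9): 14·t ≡ 3 − 12 = -9 (mod 9).
    Reduce coefficients mod 9: 5·t ≡ 0 (mod 9).
    The inverse of 5 mod 9 is 2 (since 5·2 = 10 = 1·9 + 1), so t ≡ 2·0 = 0 ≡ 0 (mod 9).
    Then x = 12 + 14·0 = 12, valid modulo lcm(14, 9) = 126: x ≡ 12 (mod 126).
  Combine with x ≡ 7 (mod 15): gcd(126, 15) = 3, and 7 - 12 = -5 is NOT divisible by 3.
    ⇒ system is inconsistent (no integer solution).

No solution (the system is inconsistent).


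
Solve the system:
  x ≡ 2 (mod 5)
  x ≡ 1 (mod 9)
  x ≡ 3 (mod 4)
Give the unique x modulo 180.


Moduli 5, 9, 4 are pairwise coprime; by CRT there is a unique solution modulo M = 5 · 9 · 4 = 180.
Solve pairwise, accumulating the modulus:
  Start with x ≡ 2 (mod 5).
  Combine with x ≡ 1 (mod 9): since gcd(5, 9) = 1, we get a unique residue mod 45.
    Write x = 2 + 5·t and substitute into x ≡ 1 (mod 9): 5·t ≡ 1 − 2 = -1 (mod 9).
    Reduce coefficients mod 9: 5·t ≡ 8 (mod 9).
    The inverse of 5 mod 9 is 2 (since 5·2 = 10 = 1·9 + 1), so t ≡ 2·8 = 16 ≡ 7 (mod 9).
    Then x = 2 + 5·7 = 37, valid modulo lcm(5, 9) = 45: x ≡ 37 (mod 45).
  Combine with x ≡ 3 (mod 4): since gcd(45, 4) = 1, we get a unique residue mod 180.
    Write x = 37 + 45·t and substitute into x ≡ 3 (mod 4): 45·t ≡ 3 − 37 = -34 (mod 4).
    Reduce coefficients mod 4: 1·t ≡ 2 (mod 4).
    So t ≡ 2 (mod 4).
    Then x = 37 + 45·2 = 127, valid modulo lcm(45, 4) = 180: x ≡ 127 (mod 180).
Verify: 127 mod 5 = 2 ✓, 127 mod 9 = 1 ✓, 127 mod 4 = 3 ✓.

x ≡ 127 (mod 180).


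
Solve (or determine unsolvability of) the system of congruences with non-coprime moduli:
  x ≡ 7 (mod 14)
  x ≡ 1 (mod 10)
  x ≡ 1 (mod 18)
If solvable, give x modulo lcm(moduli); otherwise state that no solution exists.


Moduli 14, 10, 18 are not pairwise coprime, so CRT works modulo lcm(m_i) when all pairwise compatibility conditions hold.
Pairwise compatibility: gcd(m_i, m_j) must divide a_i - a_j for every pair.
Merge one congruence at a time:
  Start: x ≡ 7 (mod 14).
  Combine with x ≡ 1 (mod 10): gcd(14, 10) = 2; 1 - 7 = -6, which IS divisible by 2, so compatible.
    Write x = 7 + 14·t and substitute into x ≡ 1 (mod 10): 14·t ≡ 1 − 7 = -6 (mod 10).
    Divide the congruence (and modulus) by g = 2: 7·t ≡ -3 (mod 5).
    Reduce coefficients mod 5: 2·t ≡ 2 (mod 5).
    The inverse of 2 mod 5 is 3 (since 2·3 = 6 = 1·5 + 1), so t ≡ 3·2 = 6 ≡ 1 (mod 5).
    Then x = 7 + 14·1 = 21, valid modulo lcm(14, 10) = 70: x ≡ 21 (mod 70).
  Combine with x ≡ 1 (mod 18): gcd(70, 18) = 2; 1 - 21 = -20, which IS divisible by 2, so compatible.
    Write x = 21 + 70·t and substitute into x ≡ 1 (mod 18): 70·t ≡ 1 − 21 = -20 (mod 18).
    Divide the congruence (and modulus) by g = 2: 35·t ≡ -10 (mod 9).
    Reduce coefficients mod 9: 8·t ≡ 8 (mod 9).
    The inverse of 8 mod 9 is 8 (since 8·8 = 64 = 7·9 + 1), so t ≡ 8·8 = 64 ≡ 1 (mod 9).
    Then x = 21 + 70·1 = 91, valid modulo lcm(70, 18) = 630: x ≡ 91 (mod 630).
Verify: 91 mod 14 = 7, 91 mod 10 = 1, 91 mod 18 = 1.

x ≡ 91 (mod 630).
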